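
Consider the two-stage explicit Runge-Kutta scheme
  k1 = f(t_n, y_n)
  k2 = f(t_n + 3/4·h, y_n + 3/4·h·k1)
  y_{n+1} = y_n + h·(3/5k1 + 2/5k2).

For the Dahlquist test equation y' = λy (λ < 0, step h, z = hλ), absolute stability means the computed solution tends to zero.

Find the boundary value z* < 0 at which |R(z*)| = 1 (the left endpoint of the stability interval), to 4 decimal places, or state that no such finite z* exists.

z* = -3.3333.

On y'=λy, z=hλ:
  k1=λy_n ⇒ h·k1=z·y_n;  k2=λ(1+3/4z)y_n ⇒ h·k2=z(1+3/4z)y_n
  y_{n+1}/y_n = 1 + 3/5z + 2/5z(1+3/4z) = 1 + z + 3/10z²
  R(z) = 1 + z + 3/10z².

Boundary: |R(x)|=1, x<0.
x=-1.35: |R|=0.1967
R=1: x+3/10x²=0 ⇒ x=−10/3=-3.3333; min R=1−1/(4·3/10)=0.1667>−1
Confirm numerically:
  x=-2.992: |R|=0.69362 <1
  x=-2.433: |R|=0.34285 <1
  x=-1.941: |R|=0.18924 <1
  x=-1.357: |R|=0.19543 <1
  x=-3.908: |R|=1.67374 >1
  x=-3.671: |R|=1.37187 >1
So |R|<1 on (-3.3333, 0).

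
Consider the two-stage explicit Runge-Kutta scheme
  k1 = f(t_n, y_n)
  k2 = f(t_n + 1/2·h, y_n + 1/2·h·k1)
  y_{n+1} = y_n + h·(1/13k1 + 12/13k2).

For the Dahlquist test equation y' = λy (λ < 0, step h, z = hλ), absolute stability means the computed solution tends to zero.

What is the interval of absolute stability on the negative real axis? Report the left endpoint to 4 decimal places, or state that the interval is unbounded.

(-2.1667, 0).

On y'=λy, z=hλ:
  k1=λy_n ⇒ h·k1=z·y_n;  k2=λ(1+1/2z)y_n ⇒ h·k2=z(1+1/2z)y_n
  y_{n+1}/y_n = 1 + 1/13z + 12/13z(1+1/2z) = 1 + z + 6/13z²
  R(z) = 1 + z + 6/13z².

Boundary: |R(x)|=1, x<0.
x=-1.2: |R|=0.4646
R=1: x+6/13x²=0 ⇒ x=−13/6=-2.1667; min R=1−1/(4·6/13)=0.4583>−1
Confirm numerically:
  x=-1.667: |R|=0.61556 <1
  x=-1.198: |R|=0.46440 <1
  x=-1.043: |R|=0.45908 <1
  x=-2.672: |R|=1.62319 >1
  x=-2.596: |R|=1.51441 >1
  x=-2.298: |R|=1.13929 >1
Interval (-2.1667, 0).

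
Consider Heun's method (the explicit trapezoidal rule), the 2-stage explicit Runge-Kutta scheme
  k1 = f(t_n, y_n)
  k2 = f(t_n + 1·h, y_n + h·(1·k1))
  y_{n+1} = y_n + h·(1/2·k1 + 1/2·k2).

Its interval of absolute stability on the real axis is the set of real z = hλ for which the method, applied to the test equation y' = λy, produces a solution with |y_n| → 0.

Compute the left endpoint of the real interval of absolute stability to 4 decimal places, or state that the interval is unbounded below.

Test eqn y'=λy, z=hλ:
  order 2, 2-stage ⇒ R(z)=1+z+z^2/2
  (e.g. R(-0.32)=0.73120, |R|=0.73120)

Need |R(x)|<1, x<0.
x=-0.32: |R|=0.7312
|R(-1.71)|=0.7520 |R(-1.45)|=0.6013 |R(-0.82)|=0.5162
Bisect:
  x_lo=-2.3157 |R|=1.3656  x_hi=-0.0767 |R|=0.9262
  mid=-1.19623 |R|=0.51925 →hi
  mid=-1.75598 |R|=0.78575 →hi
  mid=-2.03585 |R|=1.03649 →lo
  mid=-1.89591 |R|=0.90133 →hi
  mid=-1.96588 |R|=0.96647 →hi
  mid=-2.00087 |R|=1.00087 →lo
  mid=-1.98338 |R|=0.98351 →hi
  ...
  [-2.00005,-1.99991] ⇒ x*=-2.0000
Interval (-2.0000, 0).

left endpoint -2.0000.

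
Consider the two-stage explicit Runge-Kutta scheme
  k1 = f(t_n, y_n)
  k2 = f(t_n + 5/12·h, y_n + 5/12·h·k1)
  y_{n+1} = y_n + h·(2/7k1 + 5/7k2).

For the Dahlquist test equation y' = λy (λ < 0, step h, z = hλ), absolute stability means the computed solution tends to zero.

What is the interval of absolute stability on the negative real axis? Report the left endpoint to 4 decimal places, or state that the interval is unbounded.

z∈(-3.3600,0).

On y'=λy, z=hλ:
  k1=λy_n ⇒ h·k1=z·y_n;  k2=λ(1+5/12z)y_n ⇒ h·k2=z(1+5/12z)y_n
  y_{n+1}/y_n = 1 + 2/7z + 5/7z(1+5/12z) = 1 + z + 25/84z²
  so R(z) = 1 + z + 25/84z².

Need |R(x)|<1, x<0.
x=-1.47: |R|=0.1731
R=1: x+25/84x²=0 ⇒ x=−84/25=-3.3600; min R=1−1/(4·25/84)=0.1600>−1
Confirm numerically:
  x=-2.580: |R|=0.40107 <1
  x=-2.178: |R|=0.23381 <1
  x=-1.511: |R|=0.16850 <1
  x=-3.824: |R|=1.52808 >1
  x=-3.741: |R|=1.42420 >1
  x=-3.448: |R|=1.09030 >1
Stable set (-3.3600, 0).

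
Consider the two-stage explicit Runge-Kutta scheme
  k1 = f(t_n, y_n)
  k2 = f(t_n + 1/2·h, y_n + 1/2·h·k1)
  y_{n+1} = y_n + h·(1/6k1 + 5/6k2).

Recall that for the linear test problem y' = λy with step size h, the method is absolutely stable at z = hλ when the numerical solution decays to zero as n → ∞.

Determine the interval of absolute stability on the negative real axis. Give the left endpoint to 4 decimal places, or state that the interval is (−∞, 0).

Set f=λy, z=hλ:
  k1=λy_n ⇒ h·k1=z·y_n;  k2=λ(1+1/2z)y_n ⇒ h·k2=z(1+1/2z)y_n
  y_{n+1}/y_n = 1 + 1/6z + 5/6z(1+1/2z) = 1 + z + 5/12z²
  Hence R(z) = 1 + z + 5/12z².

Need |R(x)|<1, x<0.
x=-1.14: |R|=0.4015
R=1: x+5/12x²=0 ⇒ x=−12/5=-2.4000; min R=1−1/(4·5/12)=0.4000>−1
Confirm numerically:
  x=-2.113: |R|=0.74732 <1
  x=-1.993: |R|=0.66202 <1
  x=-1.745: |R|=0.52376 <1
  x=-1.143: |R|=0.40135 <1
  x=-2.991: |R|=1.73653 >1
  x=-2.671: |R|=1.30160 >1
  x=-2.637: |R|=1.26040 >1
Interval (-2.4000, 0).

z∈(-2.4000,0).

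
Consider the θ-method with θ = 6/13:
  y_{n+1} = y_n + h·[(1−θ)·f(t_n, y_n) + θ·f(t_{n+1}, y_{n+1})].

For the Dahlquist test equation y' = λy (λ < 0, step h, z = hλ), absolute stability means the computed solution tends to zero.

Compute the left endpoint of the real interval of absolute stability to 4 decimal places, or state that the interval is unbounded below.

left endpoint -26.0000.

Set f=λy, z=hλ:
  y_{n+1} = y_n + z·[7/13·y_n + 6/13·y_{n+1}] ⇒ (1 − 6/13z)y_{n+1} = (1 + 7/13z)y_n
  so R(z) = (1 + 7/13z)/(1 − 6/13z).

Boundary: |R(x)|=1, x<0.
x=-0.74: |R|=0.4484
R=−1: 1+7/13x = −1+6/13x ⇒ -1/13x=2 ⇒ x=2/(-1/13)=-26.0000
Confirm numerically:
  x=-22.807: |R|=0.97869 <1
  x=-20.723: |R|=0.96158 <1
  x=-16.677: |R|=0.91754 <1
  x=-13.801: |R|=0.87267 <1
  x=-26.516: |R|=1.00300 >1
  x=-26.325: |R|=1.00190 >1
  x=-26.151: |R|=1.00089 >1
Stable set (-26.0000, 0).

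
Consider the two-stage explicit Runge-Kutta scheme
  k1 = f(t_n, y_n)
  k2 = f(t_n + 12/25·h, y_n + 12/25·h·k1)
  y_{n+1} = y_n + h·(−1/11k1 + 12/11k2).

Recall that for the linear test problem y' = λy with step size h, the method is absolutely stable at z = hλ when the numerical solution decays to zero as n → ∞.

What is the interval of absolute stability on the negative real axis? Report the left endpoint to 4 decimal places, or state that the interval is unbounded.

Test eqn y'=λy, z=hλ:
  k1=λy_n ⇒ h·k1=z·y_n;  k2=λ(1+12/25z)y_n ⇒ h·k2=z(1+12/25z)y_n
  y_{n+1}/y_n = 1 − 1/11z + 12/11z(1+12/25z) = 1 + z + 144/275z²
  so R(z) = 1 + z + 144/275z².

Find x<0 with |R(x)|<1.
x=-1.37: |R|=0.6128
R=1: x+144/275x²=0 ⇒ x=−275/144=-1.9097; min R=1−1/(4·144/275)=0.5226>−1
Confirm numerically:
  x=-1.678: |R|=0.79639 <1
  x=-1.315: |R|=0.59049 <1
  x=-0.996: |R|=0.52346 <1
  x=-2.475: |R|=1.73260 >1
  x=-2.284: |R|=1.44763 >1
  x=-1.951: |R|=1.04217 >1
Stable set (-1.9097, 0).

(-1.9097, 0).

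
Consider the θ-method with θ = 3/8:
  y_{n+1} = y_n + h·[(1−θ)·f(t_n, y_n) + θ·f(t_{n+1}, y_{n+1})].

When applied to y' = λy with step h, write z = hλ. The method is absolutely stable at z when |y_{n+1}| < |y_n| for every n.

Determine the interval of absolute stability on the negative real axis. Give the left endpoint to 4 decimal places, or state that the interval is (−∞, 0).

Test eqn y'=λy, z=hλ:
  y_{n+1} = y_n + z·[5/8·y_n + 3/8·y_{n+1}] ⇒ (1 − 3/8z)y_{n+1} = (1 + 5/8z)y_n
  Hence R(z) = (1 + 5/8z)/(1 − 3/8z).

Find x<0 with |R(x)|<1.
x=-1.19: |R|=0.1772
R=−1: 1+5/8x = −1+3/8x ⇒ -1/4x=2 ⇒ x=2/(-1/4)=-8.0000
Confirm numerically:
  x=-6.178: |R|=0.86267 <1
  x=-3.779: |R|=0.56343 <1
  x=-3.658: |R|=0.54232 <1
  x=-8.351: |R|=1.02124 >1
  x=-8.292: |R|=1.01776 >1
  x=-8.141: |R|=1.00870 >1
So |R|<1 on (-8.0000, 0).

z∈(-8.0000,0).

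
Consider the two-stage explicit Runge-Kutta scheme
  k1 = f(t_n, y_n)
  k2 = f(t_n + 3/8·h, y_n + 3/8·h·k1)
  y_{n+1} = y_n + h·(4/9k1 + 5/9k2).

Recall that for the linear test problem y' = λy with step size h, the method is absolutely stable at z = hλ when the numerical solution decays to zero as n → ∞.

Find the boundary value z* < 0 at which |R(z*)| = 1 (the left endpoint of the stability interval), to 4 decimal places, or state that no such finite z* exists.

left endpoint -4.8000.

With y'=λy (z=hλ):
  k1=λy_n ⇒ h·k1=z·y_n;  k2=λ(1+3/8z)y_n ⇒ h·k2=z(1+3/8z)y_n
  y_{n+1}/y_n = 1 + 4/9z + 5/9z(1+3/8z) = 1 + z + 5/24z²
  Hence R(z) = 1 + z + 5/24z².

Find x<0 with |R(x)|<1.
x=-1.28: |R|=0.0613
R=1: x+5/24x²=0 ⇒ x=−24/5=-4.8000; min R=1−1/(4·5/24)=-0.2000>−1
Confirm numerically:
  x=-4.415: |R|=0.64588 <1
  x=-4.088: |R|=0.39361 <1
  x=-3.348: |R|=0.01277 <1
  x=-2.562: |R|=0.19453 <1
  x=-5.132: |R|=1.35496 >1
  x=-5.106: |R|=1.32551 >1
Interval (-4.8000, 0).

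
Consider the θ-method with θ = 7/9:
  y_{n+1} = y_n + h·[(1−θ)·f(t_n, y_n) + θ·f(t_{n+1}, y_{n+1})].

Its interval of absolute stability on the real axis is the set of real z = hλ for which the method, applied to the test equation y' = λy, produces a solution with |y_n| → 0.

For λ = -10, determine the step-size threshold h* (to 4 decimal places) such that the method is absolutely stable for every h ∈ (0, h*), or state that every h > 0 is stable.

(−∞, 0) — no finite endpoint. Any h>0 works for λ=-10.

On y'=λy, z=hλ:
  y_{n+1} = y_n + z·[2/9·y_n + 7/9·y_{n+1}] ⇒ (1 − 7/9z)y_{n+1} = (1 + 2/9z)y_n
  ⇒ R(z) = (1 + 2/9z)/(1 − 7/9z).

Need |R(x)|<1, x<0.
x=-0.56: |R|=0.6099
x=-2: |R|=0.2174
x=-10: |R|=0.1392
x=-100: |R|=0.2694
θ=7/9≥1/2 ⇒ |1+2/9x|<|1−7/9x| ∀x<0 ⇒ unbounded interval.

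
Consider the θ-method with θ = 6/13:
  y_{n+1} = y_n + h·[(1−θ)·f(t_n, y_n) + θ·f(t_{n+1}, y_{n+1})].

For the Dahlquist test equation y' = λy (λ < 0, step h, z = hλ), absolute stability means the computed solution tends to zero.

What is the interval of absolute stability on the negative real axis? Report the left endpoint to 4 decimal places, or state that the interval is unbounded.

Set f=λy, z=hλ:
  y_{n+1} = y_n + z·[7/13·y_n + 6/13·y_{n+1}] ⇒ (1 − 6/13z)y_{n+1} = (1 + 7/13z)y_n
  so R(z) = (1 + 7/13z)/(1 − 6/13z).

Solve |R(x)|<1 on ℝ⁻.
x=-0.7: |R|=0.4709
R=−1: 1+7/13x = −1+6/13x ⇒ -1/13x=2 ⇒ x=2/(-1/13)=-26.0000
Confirm numerically:
  x=-24.828: |R|=0.99276 <1
  x=-24.619: |R|=0.99141 <1
  x=-16.208: |R|=0.91118 <1
  x=-12.600: |R|=0.84876 <1
  x=-26.290: |R|=1.00170 >1
  x=-26.149: |R|=1.00088 >1
  x=-26.146: |R|=1.00086 >1
Interval (-26.0000, 0).

z∈(-26.0000,0).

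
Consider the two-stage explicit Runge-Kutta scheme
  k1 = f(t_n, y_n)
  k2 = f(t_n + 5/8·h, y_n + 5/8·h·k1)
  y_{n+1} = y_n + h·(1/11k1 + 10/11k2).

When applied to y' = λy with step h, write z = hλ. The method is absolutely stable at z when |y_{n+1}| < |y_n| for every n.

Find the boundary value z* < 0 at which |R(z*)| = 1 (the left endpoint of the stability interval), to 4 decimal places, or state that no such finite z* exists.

Set f=λy, z=hλ:
  k1=λy_n ⇒ h·k1=z·y_n;  k2=λ(1+5/8z)y_n ⇒ h·k2=z(1+5/8z)y_n
  y_{n+1}/y_n = 1 + 1/11z + 10/11z(1+5/8z) = 1 + z + 25/44z²
  Hence R(z) = 1 + z + 25/44z².

Boundary: |R(x)|=1, x<0.
x=-0.31: |R|=0.7446
R=1: x+25/44x²=0 ⇒ x=−44/25=-1.7600; min R=1−1/(4·25/44)=0.5600>−1
Confirm numerically:
  x=-1.343: |R|=0.68180 <1
  x=-1.335: |R|=0.67763 <1
  x=-0.837: |R|=0.56105 <1
  x=-2.262: |R|=1.64518 >1
  x=-2.257: |R|=1.63735 >1
  x=-1.943: |R|=1.20203 >1
Interval (-1.7600, 0).

z* = -1.7600.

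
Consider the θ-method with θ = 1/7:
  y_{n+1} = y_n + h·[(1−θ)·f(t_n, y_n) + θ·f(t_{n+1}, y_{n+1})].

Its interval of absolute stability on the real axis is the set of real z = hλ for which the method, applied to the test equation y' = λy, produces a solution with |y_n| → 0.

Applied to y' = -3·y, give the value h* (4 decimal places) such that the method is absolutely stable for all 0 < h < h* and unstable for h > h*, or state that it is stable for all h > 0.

On y'=λy, z=hλ:
  y_{n+1} = y_n + z·[6/7·y_n + 1/7·y_{n+1}] ⇒ (1 − 1/7z)y_{n+1} = (1 + 6/7z)y_n
  R(z) = (1 + 6/7z)/(1 − 1/7z).

Boundary: |R(x)|=1, x<0.
x=-1.4: |R|=0.1667
R=−1: 1+6/7x = −1+1/7x ⇒ -5/7x=2 ⇒ x=2/(-5/7)=-2.8000
Confirm numerically:
  x=-2.565: |R|=0.87716 <1
  x=-2.451: |R|=0.81536 <1
  x=-2.251: |R|=0.70328 <1
  x=-3.221: |R|=1.20595 >1
  x=-2.940: |R|=1.07042 >1
Stable set (-2.8000, 0).

(-2.8000,0); λ=-3 ⇒ h* = (14/5)/3 = 0.9333.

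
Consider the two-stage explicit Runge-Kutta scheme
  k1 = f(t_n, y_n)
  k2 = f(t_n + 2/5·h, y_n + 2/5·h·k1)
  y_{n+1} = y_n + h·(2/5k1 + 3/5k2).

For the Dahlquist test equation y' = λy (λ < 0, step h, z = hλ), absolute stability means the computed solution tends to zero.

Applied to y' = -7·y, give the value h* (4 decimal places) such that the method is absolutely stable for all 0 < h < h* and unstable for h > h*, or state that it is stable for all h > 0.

With y'=λy (z=hλ):
  k1=λy_n ⇒ h·k1=z·y_n;  k2=λ(1+2/5z)y_n ⇒ h·k2=z(1+2/5z)y_n
  y_{n+1}/y_n = 1 + 2/5z + 3/5z(1+2/5z) = 1 + z + 6/25z²
  Hence R(z) = 1 + z + 6/25z².

Need |R(x)|<1, x<0.
x=-0.65: |R|=0.4514
R=1: x+6/25x²=0 ⇒ x=−25/6=-4.1667; min R=1−1/(4·6/25)=-0.0417>−1
Confirm numerically:
  x=-4.061: |R|=0.89701 <1
  x=-2.569: |R|=0.01494 <1
  x=-1.807: |R|=0.02334 <1
  x=-4.638: |R|=1.52465 >1
  x=-4.443: |R|=1.29466 >1
Interval (-4.1667, 0).

(-4.1667,0); λ=-7 ⇒ h* = (25/6)/7 = 0.5952.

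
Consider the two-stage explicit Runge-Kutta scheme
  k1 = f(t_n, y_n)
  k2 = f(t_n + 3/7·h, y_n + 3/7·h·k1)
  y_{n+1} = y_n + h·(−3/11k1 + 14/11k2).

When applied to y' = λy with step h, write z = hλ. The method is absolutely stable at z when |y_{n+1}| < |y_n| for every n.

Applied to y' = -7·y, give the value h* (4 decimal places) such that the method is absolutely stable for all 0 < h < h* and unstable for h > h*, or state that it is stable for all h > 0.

Set f=λy, z=hλ:
  k1=λy_n ⇒ h·k1=z·y_n;  k2=λ(1+3/7z)y_n ⇒ h·k2=z(1+3/7z)y_n
  y_{n+1}/y_n = 1 − 3/11z + 14/11z(1+3/7z) = 1 + z + 6/11z²
  R(z) = 1 + z + 6/11z².

Find x<0 with |R(x)|<1.
x=-1.77: |R|=0.9389
R=1: x+6/11x²=0 ⇒ x=−11/6=-1.8333; min R=1−1/(4·6/11)=0.5417>−1
Confirm numerically:
  x=-1.397: |R|=0.66751 <1
  x=-1.274: |R|=0.61131 <1
  x=-1.123: |R|=0.56489 <1
  x=-2.306: |R|=1.59453 >1
  x=-2.144: |R|=1.36331 >1
  x=-1.901: |R|=1.07016 >1
So |R|<1 on (-1.8333, 0).

(-1.8333,0); λ=-7 ⇒ h* = (11/6)/7 = 0.2619.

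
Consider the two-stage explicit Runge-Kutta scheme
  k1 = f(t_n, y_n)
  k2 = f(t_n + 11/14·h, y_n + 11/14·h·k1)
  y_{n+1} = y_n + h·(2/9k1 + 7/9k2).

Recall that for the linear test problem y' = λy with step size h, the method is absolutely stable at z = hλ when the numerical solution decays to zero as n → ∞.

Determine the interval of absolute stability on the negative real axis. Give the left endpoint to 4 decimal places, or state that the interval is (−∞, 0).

z∈(-1.6364,0).

Test eqn y'=λy, z=hλ:
  k1=λy_n ⇒ h·k1=z·y_n;  k2=λ(1+11/14z)y_n ⇒ h·k2=z(1+11/14z)y_n
  y_{n+1}/y_n = 1 + 2/9z + 7/9z(1+11/14z) = 1 + z + 11/18z²
  ⇒ R(z) = 1 + z + 11/18z².

Find x<0 with |R(x)|<1.
x=-1.66: |R|=1.0240
R=1: x+11/18x²=0 ⇒ x=−18/11=-1.6364; min R=1−1/(4·11/18)=0.5909>−1
Confirm numerically:
  x=-1.236: |R|=0.69759 <1
  x=-1.117: |R|=0.64548 <1
  x=-1.015: |R|=0.61458 <1
  x=-0.904: |R|=0.59541 <1
  x=-1.811: |R|=1.19327 >1
  x=-1.778: |R|=1.15390 >1
Stable set (-1.6364, 0).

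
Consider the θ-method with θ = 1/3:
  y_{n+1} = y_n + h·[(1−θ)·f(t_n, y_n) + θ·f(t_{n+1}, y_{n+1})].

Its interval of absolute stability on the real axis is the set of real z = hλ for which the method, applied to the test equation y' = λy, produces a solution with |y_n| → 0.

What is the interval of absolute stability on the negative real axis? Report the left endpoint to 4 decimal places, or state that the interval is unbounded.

z∈(-6.0000,0).

Test eqn y'=λy, z=hλ:
  y_{n+1} = y_n + z·[2/3·y_n + 1/3·y_{n+1}] ⇒ (1 − 1/3z)y_{n+1} = (1 + 2/3z)y_n
  so R(z) = (1 + 2/3z)/(1 − 1/3z).

Boundary: |R(x)|=1, x<0.
x=-0.38: |R|=0.6627
R=−1: 1+2/3x = −1+1/3x ⇒ -1/3x=2 ⇒ x=2/(-1/3)=-6.0000
Confirm numerically:
  x=-4.742: |R|=0.83751 <1
  x=-4.403: |R|=0.78428 <1
  x=-4.378: |R|=0.78016 <1
  x=-3.912: |R|=0.69792 <1
  x=-6.306: |R|=1.03288 >1
  x=-6.292: |R|=1.03142 >1
  x=-6.170: |R|=1.01854 >1
Interval (-6.0000, 0).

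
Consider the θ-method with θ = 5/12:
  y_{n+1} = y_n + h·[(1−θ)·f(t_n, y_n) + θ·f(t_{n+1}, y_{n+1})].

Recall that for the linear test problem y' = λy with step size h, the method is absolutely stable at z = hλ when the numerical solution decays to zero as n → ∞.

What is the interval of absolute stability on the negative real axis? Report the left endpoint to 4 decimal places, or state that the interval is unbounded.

With y'=λy (z=hλ):
  y_{n+1} = y_n + z·[7/12·y_n + 5/12·y_{n+1}] ⇒ (1 − 5/12z)y_{n+1} = (1 + 7/12z)y_n
  ⇒ R(z) = (1 + 7/12z)/(1 − 5/12z).

Find x<0 with |R(x)|<1.
x=-0.93: |R|=0.3297
R=−1: 1+7/12x = −1+5/12x ⇒ -1/6x=2 ⇒ x=2/(-1/6)=-12.0000
Confirm numerically:
  x=-10.621: |R|=0.95764 <1
  x=-7.580: |R|=0.82285 <1
  x=-6.199: |R|=0.73015 <1
  x=-12.586: |R|=1.01564 >1
  x=-12.543: |R|=1.01454 >1
  x=-12.091: |R|=1.00251 >1
Stable set (-12.0000, 0).

z∈(-12.0000,0).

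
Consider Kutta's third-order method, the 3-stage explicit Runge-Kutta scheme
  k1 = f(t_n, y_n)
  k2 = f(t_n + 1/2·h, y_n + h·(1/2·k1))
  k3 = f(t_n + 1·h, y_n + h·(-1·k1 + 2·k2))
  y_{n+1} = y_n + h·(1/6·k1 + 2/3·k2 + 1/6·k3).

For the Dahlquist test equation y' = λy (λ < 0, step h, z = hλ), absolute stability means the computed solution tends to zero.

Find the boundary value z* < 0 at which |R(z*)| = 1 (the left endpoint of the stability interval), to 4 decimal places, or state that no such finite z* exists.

On y'=λy, z=hλ:
  order 3, 3-stage ⇒ R(z)=1+z+z^2/2+z^3/6
  (e.g. R(-0.33)=0.71846, |R|=0.71846)

Find x<0 with |R(x)|<1.
x=-0.33: |R|=0.7185
|R(-2.34)|=0.7377 |R(-1.31)|=0.1734 |R(-0.78)|=0.4451
Bisect:
  x_lo=-3.1877 |R|=2.5056  x_hi=-0.1143 |R|=0.8920
  mid=-1.65098 |R|=0.03814 →hi
  mid=-2.41934 |R|=0.85289 →hi
  mid=-2.80352 |R|=1.54615 →lo
  mid=-2.61143 |R|=1.16979 →lo
  mid=-2.51539 |R|=1.00435 →lo
  mid=-2.46737 |R|=0.92693 →hi
  mid=-2.49138 |R|=0.96521 →hi
  ...
  [-2.51276,-2.51258] ⇒ x*=-2.5127
Stable set (-2.5127, 0).

left endpoint -2.5127.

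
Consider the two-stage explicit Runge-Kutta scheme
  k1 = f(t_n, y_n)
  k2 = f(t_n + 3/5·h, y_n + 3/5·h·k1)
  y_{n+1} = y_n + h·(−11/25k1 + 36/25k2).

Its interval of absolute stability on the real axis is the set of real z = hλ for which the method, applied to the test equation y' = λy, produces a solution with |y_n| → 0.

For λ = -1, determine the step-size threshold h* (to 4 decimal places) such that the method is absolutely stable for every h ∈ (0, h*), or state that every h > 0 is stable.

Set f=λy, z=hλ:
  k1=λy_n ⇒ h·k1=z·y_n;  k2=λ(1+3/5z)y_n ⇒ h·k2=z(1+3/5z)y_n
  y_{n+1}/y_n = 1 − 11/25z + 36/25z(1+3/5z) = 1 + z + 108/125z²
  Hence R(z) = 1 + z + 108/125z².

Boundary: |R(x)|=1, x<0.
x=-0.81: |R|=0.7569
R=1: x+108/125x²=0 ⇒ x=−125/108=-1.1574; min R=1−1/(4·108/125)=0.7106>−1
Confirm numerically:
  x=-1.134: |R|=0.97707 <1
  x=-0.836: |R|=0.76785 <1
  x=-0.727: |R|=0.72965 <1
  x=-1.329: |R|=1.19703 >1
  x=-1.298: |R|=1.15767 >1
Stable set (-1.1574, 0).

(-1.1574,0); λ=-1 ⇒ h* = (125/108)/1 = 1.1574.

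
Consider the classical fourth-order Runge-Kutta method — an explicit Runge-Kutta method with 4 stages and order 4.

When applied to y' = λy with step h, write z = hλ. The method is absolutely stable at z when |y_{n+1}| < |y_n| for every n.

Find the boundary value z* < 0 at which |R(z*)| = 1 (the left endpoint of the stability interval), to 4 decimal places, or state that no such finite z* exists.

z* = -2.7853.

Test eqn y'=λy, z=hλ:
  order 4, 4-stage ⇒ R(z)=1+z+z^2/2+z^3/6+z^4/24
  (e.g. R(-1.18)=0.32314, |R|=0.32314)

Boundary: |R(x)|=1, x<0.
x=-1.18: |R|=0.3231
|R(-2.74)|=0.9338 |R(-2.04)|=0.3475 |R(-1.54)|=0.2714
Bisect:
  x_lo=-3.2675 |R|=2.0060  x_hi=-0.0901 |R|=0.9139
  mid=-1.67877 |R|=0.27277 →hi
  mid=-2.47312 |R|=0.62270 →hi
  mid=-2.87030 |R|=1.13591 →lo
  mid=-2.67171 |R|=0.84183 →hi
  mid=-2.77100 |R|=0.97867 →hi
  mid=-2.82065 |R|=1.05463 →lo
  mid=-2.79583 |R|=1.01600 →lo
  mid=-2.78342 |R|=0.99717 →hi
  ...
  [-2.78536,-2.78516] ⇒ x*=-2.7853
So |R|<1 on (-2.7853, 0).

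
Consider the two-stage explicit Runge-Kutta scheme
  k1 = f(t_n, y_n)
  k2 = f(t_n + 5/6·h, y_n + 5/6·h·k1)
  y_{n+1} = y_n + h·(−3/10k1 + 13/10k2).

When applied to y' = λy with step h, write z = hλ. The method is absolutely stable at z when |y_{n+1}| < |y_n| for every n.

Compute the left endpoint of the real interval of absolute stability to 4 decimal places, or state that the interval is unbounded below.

z* = -0.9231.

Test eqn y'=λy, z=hλ:
  k1=λy_n ⇒ h·k1=z·y_n;  k2=λ(1+5/6z)y_n ⇒ h·k2=z(1+5/6z)y_n
  y_{n+1}/y_n = 1 − 3/10z + 13/10z(1+5/6z) = 1 + z + 13/12z²
  R(z) = 1 + z + 13/12z².

Need |R(x)|<1, x<0.
x=-0.41: |R|=0.7721
R=1: x+13/12x²=0 ⇒ x=−12/13=-0.9231; min R=1−1/(4·13/12)=0.7692>−1
Confirm numerically:
  x=-0.782: |R|=0.88048 <1
  x=-0.556: |R|=0.77890 <1
  x=-0.398: |R|=0.77360 <1
  x=-0.394: |R|=0.77417 <1
  x=-1.373: |R|=1.66922 >1
  x=-0.966: |R|=1.04492 >1
So |R|<1 on (-0.9231, 0).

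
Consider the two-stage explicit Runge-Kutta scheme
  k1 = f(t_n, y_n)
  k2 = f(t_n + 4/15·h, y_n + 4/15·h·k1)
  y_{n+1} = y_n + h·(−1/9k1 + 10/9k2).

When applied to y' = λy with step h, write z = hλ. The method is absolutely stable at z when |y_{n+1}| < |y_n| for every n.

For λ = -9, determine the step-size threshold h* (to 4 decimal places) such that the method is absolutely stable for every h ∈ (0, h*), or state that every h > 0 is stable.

Set f=λy, z=hλ:
  k1=λy_n ⇒ h·k1=z·y_n;  k2=λ(1+4/15z)y_n ⇒ h·k2=z(1+4/15z)y_n
  y_{n+1}/y_n = 1 − 1/9z + 10/9z(1+4/15z) = 1 + z + 8/27z²
  Hence R(z) = 1 + z + 8/27z².

Boundary: |R(x)|=1, x<0.
x=-1.21: |R|=0.2238
R=1: x+8/27x²=0 ⇒ x=−27/8=-3.3750; min R=1−1/(4·8/27)=0.1562>−1
Confirm numerically:
  x=-2.975: |R|=0.64741 <1
  x=-2.677: |R|=0.44636 <1
  x=-2.541: |R|=0.37209 <1
  x=-2.520: |R|=0.36160 <1
  x=-3.852: |R|=1.54442 >1
  x=-3.668: |R|=1.31844 >1
  x=-3.418: |R|=1.04355 >1
Interval (-3.3750, 0).

(-3.3750,0); λ=-9 ⇒ h* = (27/8)/9 = 0.3750.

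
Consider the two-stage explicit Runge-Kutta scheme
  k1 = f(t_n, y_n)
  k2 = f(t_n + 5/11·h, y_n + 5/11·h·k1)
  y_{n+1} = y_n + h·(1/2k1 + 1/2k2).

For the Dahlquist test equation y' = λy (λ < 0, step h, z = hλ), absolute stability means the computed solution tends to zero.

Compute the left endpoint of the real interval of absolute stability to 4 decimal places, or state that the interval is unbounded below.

On y'=λy, z=hλ:
  k1=λy_n ⇒ h·k1=z·y_n;  k2=λ(1+5/11z)y_n ⇒ h·k2=z(1+5/11z)y_n
  y_{n+1}/y_n = 1 + 1/2z + 1/2z(1+5/11z) = 1 + z + 5/22z²
  R(z) = 1 + z + 5/22z².

Need |R(x)|<1, x<0.
x=-1.06: |R|=0.1954
R=1: x+5/22x²=0 ⇒ x=−22/5=-4.4000; min R=1−1/(4·5/22)=-0.1000>−1
Confirm numerically:
  x=-3.730: |R|=0.43202 <1
  x=-3.628: |R|=0.36345 <1
  x=-2.829: |R|=0.01008 <1
  x=-2.342: |R|=0.09542 <1
  x=-4.668: |R|=1.28432 >1
  x=-4.580: |R|=1.18736 >1
Stable set (-4.4000, 0).

z* = -4.4000.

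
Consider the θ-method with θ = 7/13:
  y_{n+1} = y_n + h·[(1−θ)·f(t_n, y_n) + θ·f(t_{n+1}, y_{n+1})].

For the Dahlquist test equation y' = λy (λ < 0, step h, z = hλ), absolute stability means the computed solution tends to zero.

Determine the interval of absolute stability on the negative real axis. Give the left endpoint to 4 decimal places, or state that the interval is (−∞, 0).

Test eqn y'=λy, z=hλ:
  y_{n+1} = y_n + z·[6/13·y_n + 7/13·y_{n+1}] ⇒ (1 − 7/13z)y_{n+1} = (1 + 6/13z)y_n
  Hence R(z) = (1 + 6/13z)/(1 − 7/13z).

Need |R(x)|<1, x<0.
x=-0.71: |R|=0.4864
x=-2: |R|=0.0370
x=-10: |R|=0.5663
x=-100: |R|=0.8233
θ=7/13≥1/2 ⇒ |1+6/13x|<|1−7/13x| ∀x<0 ⇒ stable on all of ℝ⁻.

interval (−∞, 0).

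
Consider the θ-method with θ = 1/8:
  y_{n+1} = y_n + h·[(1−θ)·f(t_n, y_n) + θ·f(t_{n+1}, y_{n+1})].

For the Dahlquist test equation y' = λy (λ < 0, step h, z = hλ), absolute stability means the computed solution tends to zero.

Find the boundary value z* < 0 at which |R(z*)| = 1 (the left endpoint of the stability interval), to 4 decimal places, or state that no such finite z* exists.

z* = -2.6667.

With y'=λy (z=hλ):
  y_{n+1} = y_n + z·[7/8·y_n + 1/8·y_{n+1}] ⇒ (1 − 1/8z)y_{n+1} = (1 + 7/8z)y_n
  ⇒ R(z) = (1 + 7/8z)/(1 − 1/8z).

Find x<0 with |R(x)|<1.
x=-1.73: |R|=0.4224
R=−1: 1+7/8x = −1+1/8x ⇒ -3/4x=2 ⇒ x=2/(-3/4)=-2.6667
Confirm numerically:
  x=-2.158: |R|=0.69955 <1
  x=-1.767: |R|=0.44732 <1
  x=-1.520: |R|=0.27731 <1
  x=-1.086: |R|=0.04380 <1
  x=-2.947: |R|=1.15365 >1
  x=-2.811: |R|=1.08010 >1
  x=-2.779: |R|=1.06253 >1
So |R|<1 on (-2.6667, 0).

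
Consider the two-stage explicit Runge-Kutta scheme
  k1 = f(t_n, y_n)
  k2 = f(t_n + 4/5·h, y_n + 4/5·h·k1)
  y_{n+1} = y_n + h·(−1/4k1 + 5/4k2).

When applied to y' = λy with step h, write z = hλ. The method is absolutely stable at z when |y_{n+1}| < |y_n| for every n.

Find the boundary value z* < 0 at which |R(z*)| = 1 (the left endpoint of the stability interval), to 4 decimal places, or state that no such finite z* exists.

With y'=λy (z=hλ):
  k1=λy_n ⇒ h·k1=z·y_n;  k2=λ(1+4/5z)y_n ⇒ h·k2=z(1+4/5z)y_n
  y_{n+1}/y_n = 1 − 1/4z + 5/4z(1+4/5z) = 1 + z + z²
  Hence R(z) = 1 + z + z².

Boundary: |R(x)|=1, x<0.
x=-0.92: |R|=0.9264
R=1: x+1x²=0 ⇒ x=−1=-1.0000; min R=1−1/(4·1)=0.7500>−1
Confirm numerically:
  x=-0.933: |R|=0.93749 <1
  x=-0.919: |R|=0.92556 <1
  x=-0.405: |R|=0.75903 <1
  x=-1.468: |R|=1.68702 >1
  x=-1.192: |R|=1.22886 >1
So |R|<1 on (-1.0000, 0).

z* = -1.0000.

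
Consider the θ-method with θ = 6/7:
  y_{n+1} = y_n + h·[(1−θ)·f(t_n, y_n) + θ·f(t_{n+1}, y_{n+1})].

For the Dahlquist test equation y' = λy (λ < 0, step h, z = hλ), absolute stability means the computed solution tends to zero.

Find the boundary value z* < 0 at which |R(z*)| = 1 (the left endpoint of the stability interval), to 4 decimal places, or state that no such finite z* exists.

With y'=λy (z=hλ):
  y_{n+1} = y_n + z·[1/7·y_n + 6/7·y_{n+1}] ⇒ (1 − 6/7z)y_{n+1} = (1 + 1/7z)y_n
  Hence R(z) = (1 + 1/7z)/(1 − 6/7z).

Need |R(x)|<1, x<0.
x=-1.45: |R|=0.3535
x=-2: |R|=0.2632
x=-10: |R|=0.0448
x=-100: |R|=0.1532
θ=6/7≥1/2 ⇒ |1+1/7x|<|1−6/7x| ∀x<0 ⇒ interval (−∞,0).

unbounded; (−∞, 0).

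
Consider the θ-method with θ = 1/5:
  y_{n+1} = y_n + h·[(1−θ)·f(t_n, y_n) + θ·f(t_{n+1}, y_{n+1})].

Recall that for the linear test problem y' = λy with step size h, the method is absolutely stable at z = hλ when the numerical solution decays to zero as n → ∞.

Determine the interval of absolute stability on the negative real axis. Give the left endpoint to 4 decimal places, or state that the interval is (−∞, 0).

(-3.3333, 0).

Test eqn y'=λy, z=hλ:
  y_{n+1} = y_n + z·[4/5·y_n + 1/5·y_{n+1}] ⇒ (1 − 1/5z)y_{n+1} = (1 + 4/5z)y_n
  Hence R(z) = (1 + 4/5z)/(1 − 1/5z).

Find x<0 with |R(x)|<1.
x=-0.55: |R|=0.5045
R=−1: 1+4/5x = −1+1/5x ⇒ -3/5x=2 ⇒ x=2/(-3/5)=-3.3333
Confirm numerically:
  x=-3.208: |R|=0.95419 <1
  x=-2.872: |R|=0.82419 <1
  x=-1.961: |R|=0.40856 <1
  x=-3.413: |R|=1.02841 >1
  x=-3.370: |R|=1.01314 >1
So |R|<1 on (-3.3333, 0).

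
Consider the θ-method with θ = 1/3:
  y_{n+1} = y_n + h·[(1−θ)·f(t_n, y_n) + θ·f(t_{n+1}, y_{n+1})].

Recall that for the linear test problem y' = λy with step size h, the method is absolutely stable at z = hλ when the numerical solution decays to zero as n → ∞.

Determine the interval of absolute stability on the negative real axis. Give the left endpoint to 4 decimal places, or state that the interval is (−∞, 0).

z∈(-6.0000,0).

With y'=λy (z=hλ):
  y_{n+1} = y_n + z·[2/3·y_n + 1/3·y_{n+1}] ⇒ (1 − 1/3z)y_{n+1} = (1 + 2/3z)y_n
  so R(z) = (1 + 2/3z)/(1 − 1/3z).

Solve |R(x)|<1 on ℝ⁻.
x=-1.04: |R|=0.2277
R=−1: 1+2/3x = −1+1/3x ⇒ -1/3x=2 ⇒ x=2/(-1/3)=-6.0000
Confirm numerically:
  x=-5.960: |R|=0.99554 <1
  x=-3.498: |R|=0.61496 <1
  x=-3.156: |R|=0.53801 <1
  x=-6.241: |R|=1.02608 >1
  x=-6.134: |R|=1.01467 >1
Interval (-6.0000, 0).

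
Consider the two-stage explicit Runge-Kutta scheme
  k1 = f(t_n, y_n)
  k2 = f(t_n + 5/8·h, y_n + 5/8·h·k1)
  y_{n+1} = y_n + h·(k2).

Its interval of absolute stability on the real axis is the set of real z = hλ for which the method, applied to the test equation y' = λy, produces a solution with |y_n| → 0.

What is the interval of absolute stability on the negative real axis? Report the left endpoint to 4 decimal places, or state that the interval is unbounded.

On y'=λy, z=hλ:
  k1=λy_n ⇒ h·k1=z·y_n;  k2=λ(1+5/8z)y_n ⇒ h·k2=z(1+5/8z)y_n
  y_{n+1}/y_n = 1 + z(1+5/8z) = 1 + z + 5/8z²
  ⇒ R(z) = 1 + z + 5/8z².

Find x<0 with |R(x)|<1.
x=-0.92: |R|=0.6090
R=1: x+5/8x²=0 ⇒ x=−8/5=-1.6000; min R=1−1/(4·5/8)=0.6000>−1
Confirm numerically:
  x=-1.118: |R|=0.66320 <1
  x=-0.837: |R|=0.60086 <1
  x=-0.714: |R|=0.60462 <1
  x=-1.852: |R|=1.29169 >1
  x=-1.788: |R|=1.21009 >1
  x=-1.725: |R|=1.13477 >1
Interval (-1.6000, 0).

(-1.6000, 0).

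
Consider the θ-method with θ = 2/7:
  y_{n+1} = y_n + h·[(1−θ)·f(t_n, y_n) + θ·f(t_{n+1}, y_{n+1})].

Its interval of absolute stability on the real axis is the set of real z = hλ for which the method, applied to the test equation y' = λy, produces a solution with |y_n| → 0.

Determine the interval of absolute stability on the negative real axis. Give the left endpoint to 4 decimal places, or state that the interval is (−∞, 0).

Set f=λy, z=hλ:
  y_{n+1} = y_n + z·[5/7·y_n + 2/7·y_{n+1}] ⇒ (1 − 2/7z)y_{n+1} = (1 + 5/7z)y_n
  so R(z) = (1 + 5/7z)/(1 − 2/7z).

Solve |R(x)|<1 on ℝ⁻.
x=-1.52: |R|=0.0598
R=−1: 1+5/7x = −1+2/7x ⇒ -3/7x=2 ⇒ x=2/(-3/7)=-4.6667
Confirm numerically:
  x=-4.455: |R|=0.96009 <1
  x=-3.992: |R|=0.86492 <1
  x=-2.158: |R|=0.33492 <1
  x=-5.197: |R|=1.09147 >1
  x=-4.839: |R|=1.03100 >1
  x=-4.743: |R|=1.01389 >1
Stable set (-4.6667, 0).

z∈(-4.6667,0).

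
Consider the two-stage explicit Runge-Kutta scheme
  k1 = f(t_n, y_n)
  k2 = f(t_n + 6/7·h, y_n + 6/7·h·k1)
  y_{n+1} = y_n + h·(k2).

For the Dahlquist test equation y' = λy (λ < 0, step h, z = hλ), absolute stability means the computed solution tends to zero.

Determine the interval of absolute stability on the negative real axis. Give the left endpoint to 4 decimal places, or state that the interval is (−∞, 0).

z∈(-1.1667,0).

Set f=λy, z=hλ:
  k1=λy_n ⇒ h·k1=z·y_n;  k2=λ(1+6/7z)y_n ⇒ h·k2=z(1+6/7z)y_n
  y_{n+1}/y_n = 1 + z(1+6/7z) = 1 + z + 6/7z²
  R(z) = 1 + z + 6/7z².

Need |R(x)|<1, x<0.
x=-1.42: |R|=1.3083
R=1: x+6/7x²=0 ⇒ x=−7/6=-1.1667; min R=1−1/(4·6/7)=0.7083>−1
Confirm numerically:
  x=-0.933: |R|=0.81313 <1
  x=-0.562: |R|=0.70872 <1
  x=-0.557: |R|=0.70893 <1
  x=-0.551: |R|=0.70923 <1
  x=-1.576: |R|=1.55295 >1
  x=-1.511: |R|=1.44596 >1
  x=-1.254: |R|=1.09387 >1
Stable set (-1.1667, 0).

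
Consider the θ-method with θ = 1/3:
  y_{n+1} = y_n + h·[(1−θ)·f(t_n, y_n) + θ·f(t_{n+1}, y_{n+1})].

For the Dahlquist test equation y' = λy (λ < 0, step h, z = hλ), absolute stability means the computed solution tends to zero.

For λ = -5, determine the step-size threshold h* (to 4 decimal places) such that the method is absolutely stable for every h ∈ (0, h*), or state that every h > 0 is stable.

(-6.0000,0); λ=-5 ⇒ h* = (6)/5 = 1.2000.

Set f=λy, z=hλ:
  y_{n+1} = y_n + z·[2/3·y_n + 1/3·y_{n+1}] ⇒ (1 − 1/3z)y_{n+1} = (1 + 2/3z)y_n
  Hence R(z) = (1 + 2/3z)/(1 − 1/3z).

Solve |R(x)|<1 on ℝ⁻.
x=-0.52: |R|=0.5568
R=−1: 1+2/3x = −1+1/3x ⇒ -1/3x=2 ⇒ x=2/(-1/3)=-6.0000
Confirm numerically:
  x=-5.165: |R|=0.89773 <1
  x=-3.494: |R|=0.61411 <1
  x=-2.455: |R|=0.35014 <1
  x=-6.341: |R|=1.03651 >1
  x=-6.175: |R|=1.01907 >1
Stable set (-6.0000, 0).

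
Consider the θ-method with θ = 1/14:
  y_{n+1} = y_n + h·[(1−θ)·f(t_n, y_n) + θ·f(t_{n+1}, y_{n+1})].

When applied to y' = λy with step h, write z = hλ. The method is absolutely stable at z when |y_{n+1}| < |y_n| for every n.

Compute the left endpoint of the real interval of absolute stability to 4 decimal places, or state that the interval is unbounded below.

z* = -2.3333.

Test eqn y'=λy, z=hλ:
  y_{n+1} = y_n + z·[13/14·y_n + 1/14·y_{n+1}] ⇒ (1 − 1/14z)y_{n+1} = (1 + 13/14z)y_n
  ⇒ R(z) = (1 + 13/14z)/(1 − 1/14z).

Boundary: |R(x)|=1, x<0.
x=-1.79: |R|=0.5871
R=−1: 1+13/14x = −1+1/14x ⇒ -6/7x=2 ⇒ x=2/(-6/7)=-2.3333
Confirm numerically:
  x=-2.159: |R|=0.87054 <1
  x=-1.411: |R|=0.28181 <1
  x=-1.250: |R|=0.14754 <1
  x=-1.139: |R|=0.05331 <1
  x=-2.711: |R|=1.27120 >1
  x=-2.553: |R|=1.15925 >1
So |R|<1 on (-2.3333, 0).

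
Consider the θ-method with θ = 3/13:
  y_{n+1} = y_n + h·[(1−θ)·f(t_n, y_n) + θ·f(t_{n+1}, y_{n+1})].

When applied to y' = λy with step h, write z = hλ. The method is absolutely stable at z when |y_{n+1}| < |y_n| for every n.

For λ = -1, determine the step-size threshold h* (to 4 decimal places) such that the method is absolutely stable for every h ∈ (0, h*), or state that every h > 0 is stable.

Test eqn y'=λy, z=hλ:
  y_{n+1} = y_n + z·[10/13·y_n + 3/13·y_{n+1}] ⇒ (1 − 3/13z)y_{n+1} = (1 + 10/13z)y_n
  Hence R(z) = (1 + 10/13z)/(1 − 3/13z).

Find x<0 with |R(x)|<1.
x=-1.12: |R|=0.1100
R=−1: 1+10/13x = −1+3/13x ⇒ -7/13x=2 ⇒ x=2/(-7/13)=-3.7143
Confirm numerically:
  x=-3.462: |R|=0.92448 <1
  x=-3.136: |R|=0.81935 <1
  x=-2.741: |R|=0.67898 <1
  x=-1.851: |R|=0.29699 <1
  x=-4.204: |R|=1.13384 >1
  x=-3.980: |R|=1.07458 >1
  x=-3.948: |R|=1.06585 >1
Interval (-3.7143, 0).

(-3.7143,0); λ=-1 ⇒ h* = (26/7)/1 = 3.7143.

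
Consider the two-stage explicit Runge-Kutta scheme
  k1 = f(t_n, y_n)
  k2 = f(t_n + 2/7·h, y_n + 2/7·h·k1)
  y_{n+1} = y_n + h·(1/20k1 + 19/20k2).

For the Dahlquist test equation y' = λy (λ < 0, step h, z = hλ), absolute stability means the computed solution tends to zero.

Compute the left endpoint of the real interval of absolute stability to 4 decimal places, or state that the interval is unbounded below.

Set f=λy, z=hλ:
  k1=λy_n ⇒ h·k1=z·y_n;  k2=λ(1+2/7z)y_n ⇒ h·k2=z(1+2/7z)y_n
  y_{n+1}/y_n = 1 + 1/20z + 19/20z(1+2/7z) = 1 + z + 19/70z²
  Hence R(z) = 1 + z + 19/70z².

Boundary: |R(x)|=1, x<0.
x=-1.09: |R|=0.2325
R=1: x+19/70x²=0 ⇒ x=−70/19=-3.6842; min R=1−1/(4·19/70)=0.0789>−1
Confirm numerically:
  x=-2.281: |R|=0.13123 <1
  x=-2.117: |R|=0.09946 <1
  x=-2.058: |R|=0.09160 <1
  x=-1.808: |R|=0.07926 <1
  x=-4.225: |R|=1.62017 >1
  x=-3.904: |R|=1.23290 >1
  x=-3.900: |R|=1.22843 >1
So |R|<1 on (-3.6842, 0).

left endpoint -3.6842.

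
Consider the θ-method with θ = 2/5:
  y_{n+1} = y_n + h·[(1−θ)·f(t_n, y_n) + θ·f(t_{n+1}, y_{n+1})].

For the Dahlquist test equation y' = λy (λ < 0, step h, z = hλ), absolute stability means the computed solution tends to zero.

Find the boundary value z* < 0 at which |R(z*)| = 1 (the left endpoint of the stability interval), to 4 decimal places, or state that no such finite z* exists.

z* = -10.0000.

On y'=λy, z=hλ:
  y_{n+1} = y_n + z·[3/5·y_n + 2/5·y_{n+1}] ⇒ (1 − 2/5z)y_{n+1} = (1 + 3/5z)y_n
  Hence R(z) = (1 + 3/5z)/(1 − 2/5z).

Need |R(x)|<1, x<0.
x=-1.69: |R|=0.0084
R=−1: 1+3/5x = −1+2/5x ⇒ -1/5x=2 ⇒ x=2/(-1/5)=-10.0000
Confirm numerically:
  x=-9.903: |R|=0.99609 <1
  x=-6.786: |R|=0.82694 <1
  x=-5.582: |R|=0.72668 <1
  x=-10.309: |R|=1.01206 >1
  x=-10.247: |R|=1.00969 >1
Interval (-10.0000, 0).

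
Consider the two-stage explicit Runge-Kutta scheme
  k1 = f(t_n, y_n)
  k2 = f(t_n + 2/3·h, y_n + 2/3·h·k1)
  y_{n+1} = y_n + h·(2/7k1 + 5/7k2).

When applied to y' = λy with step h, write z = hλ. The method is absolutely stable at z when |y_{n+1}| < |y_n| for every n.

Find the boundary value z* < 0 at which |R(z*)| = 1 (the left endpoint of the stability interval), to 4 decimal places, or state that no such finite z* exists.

left endpoint -2.1000.

Set f=λy, z=hλ:
  k1=λy_n ⇒ h·k1=z·y_n;  k2=λ(1+2/3z)y_n ⇒ h·k2=z(1+2/3z)y_n
  y_{n+1}/y_n = 1 + 2/7z + 5/7z(1+2/3z) = 1 + z + 10/21z²
  so R(z) = 1 + z + 10/21z².

Find x<0 with |R(x)|<1.
x=-1.77: |R|=0.7219
R=1: x+10/21x²=0 ⇒ x=−21/10=-2.1000; min R=1−1/(4·10/21)=0.4750>−1
Confirm numerically:
  x=-1.938: |R|=0.85050 <1
  x=-1.698: |R|=0.67495 <1
  x=-1.394: |R|=0.53135 <1
  x=-1.355: |R|=0.51930 <1
  x=-2.453: |R|=1.41234 >1
  x=-2.173: |R|=1.07554 >1
Interval (-2.1000, 0).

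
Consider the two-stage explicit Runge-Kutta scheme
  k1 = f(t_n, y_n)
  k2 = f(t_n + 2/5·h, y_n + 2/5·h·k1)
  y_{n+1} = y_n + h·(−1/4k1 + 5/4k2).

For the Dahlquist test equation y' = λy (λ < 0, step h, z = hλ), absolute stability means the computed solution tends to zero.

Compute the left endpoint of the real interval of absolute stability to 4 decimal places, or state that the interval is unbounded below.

Test eqn y'=λy, z=hλ:
  k1=λy_n ⇒ h·k1=z·y_n;  k2=λ(1+2/5z)y_n ⇒ h·k2=z(1+2/5z)y_n
  y_{n+1}/y_n = 1 − 1/4z + 5/4z(1+2/5z) = 1 + z + 1/2z²
  ⇒ R(z) = 1 + z + 1/2z².

Solve |R(x)|<1 on ℝ⁻.
x=-1.64: |R|=0.7048
R=1: x+1/2x²=0 ⇒ x=−2=-2.0000; min R=1−1/(4·1/2)=0.5000>−1
Confirm numerically:
  x=-1.932: |R|=0.93431 <1
  x=-1.462: |R|=0.60672 <1
  x=-1.342: |R|=0.55848 <1
  x=-2.501: |R|=1.62650 >1
  x=-2.058: |R|=1.05968 >1
Stable set (-2.0000, 0).

left endpoint -2.0000.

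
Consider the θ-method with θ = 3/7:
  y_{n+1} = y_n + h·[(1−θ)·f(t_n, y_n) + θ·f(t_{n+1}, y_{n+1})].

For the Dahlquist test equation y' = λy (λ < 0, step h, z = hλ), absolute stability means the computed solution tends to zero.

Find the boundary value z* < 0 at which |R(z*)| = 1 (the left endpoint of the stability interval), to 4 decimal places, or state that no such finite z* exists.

Set f=λy, z=hλ:
  y_{n+1} = y_n + z·[4/7·y_n + 3/7·y_{n+1}] ⇒ (1 − 3/7z)y_{n+1} = (1 + 4/7z)y_n
  Hence R(z) = (1 + 4/7z)/(1 − 3/7z).

Solve |R(x)|<1 on ℝ⁻.
x=-0.89: |R|=0.3557
R=−1: 1+4/7x = −1+3/7x ⇒ -1/7x=2 ⇒ x=2/(-1/7)=-14.0000
Confirm numerically:
  x=-12.761: |R|=0.97264 <1
  x=-6.522: |R|=0.71851 <1
  x=-6.282: |R|=0.70139 <1
  x=-14.375: |R|=1.00748 >1
  x=-14.269: |R|=1.00540 >1
  x=-14.110: |R|=1.00223 >1
Interval (-14.0000, 0).

left endpoint -14.0000.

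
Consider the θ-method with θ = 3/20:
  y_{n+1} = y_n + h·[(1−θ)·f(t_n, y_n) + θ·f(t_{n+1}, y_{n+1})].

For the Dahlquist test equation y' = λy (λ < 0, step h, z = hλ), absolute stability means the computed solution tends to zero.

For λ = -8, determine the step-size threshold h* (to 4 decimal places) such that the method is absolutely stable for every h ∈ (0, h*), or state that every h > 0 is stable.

On y'=λy, z=hλ:
  y_{n+1} = y_n + z·[17/20·y_n + 3/20·y_{n+1}] ⇒ (1 − 3/20z)y_{n+1} = (1 + 17/20z)y_n
  Hence R(z) = (1 + 17/20z)/(1 − 3/20z).

Need |R(x)|<1, x<0.
x=-0.57: |R|=0.4749
R=−1: 1+17/20x = −1+3/20x ⇒ -7/10x=2 ⇒ x=2/(-7/10)=-2.8571
Confirm numerically:
  x=-2.248: |R|=0.68112 <1
  x=-2.128: |R|=0.61310 <1
  x=-1.774: |R|=0.40115 <1
  x=-3.319: |R|=1.21584 >1
  x=-3.257: |R|=1.18804 >1
  x=-2.998: |R|=1.06801 >1
So |R|<1 on (-2.8571, 0).

(-2.8571,0); λ=-8 ⇒ h* = (20/7)/8 = 0.3571.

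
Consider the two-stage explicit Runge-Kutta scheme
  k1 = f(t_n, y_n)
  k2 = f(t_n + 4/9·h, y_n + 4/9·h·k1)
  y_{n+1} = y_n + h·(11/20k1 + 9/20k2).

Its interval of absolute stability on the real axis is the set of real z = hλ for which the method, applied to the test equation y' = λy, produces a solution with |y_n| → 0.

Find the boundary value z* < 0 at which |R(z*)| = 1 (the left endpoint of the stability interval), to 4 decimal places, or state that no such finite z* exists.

z* = -5.0000.

Set f=λy, z=hλ:
  k1=λy_n ⇒ h·k1=z·y_n;  k2=λ(1+4/9z)y_n ⇒ h·k2=z(1+4/9z)y_n
  y_{n+1}/y_n = 1 + 11/20z + 9/20z(1+4/9z) = 1 + z + 1/5z²
  so R(z) = 1 + z + 1/5z².

Find x<0 with |R(x)|<1.
x=-1.29: |R|=0.0428
R=1: x+1/5x²=0 ⇒ x=−5=-5.0000; min R=1−1/(4·1/5)=-0.2500>−1
Confirm numerically:
  x=-4.920: |R|=0.92128 <1
  x=-3.392: |R|=0.09087 <1
  x=-2.815: |R|=0.23015 <1
  x=-2.399: |R|=0.24796 <1
  x=-5.584: |R|=1.65221 >1
  x=-5.477: |R|=1.52251 >1
  x=-5.242: |R|=1.25371 >1
Interval (-5.0000, 0).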